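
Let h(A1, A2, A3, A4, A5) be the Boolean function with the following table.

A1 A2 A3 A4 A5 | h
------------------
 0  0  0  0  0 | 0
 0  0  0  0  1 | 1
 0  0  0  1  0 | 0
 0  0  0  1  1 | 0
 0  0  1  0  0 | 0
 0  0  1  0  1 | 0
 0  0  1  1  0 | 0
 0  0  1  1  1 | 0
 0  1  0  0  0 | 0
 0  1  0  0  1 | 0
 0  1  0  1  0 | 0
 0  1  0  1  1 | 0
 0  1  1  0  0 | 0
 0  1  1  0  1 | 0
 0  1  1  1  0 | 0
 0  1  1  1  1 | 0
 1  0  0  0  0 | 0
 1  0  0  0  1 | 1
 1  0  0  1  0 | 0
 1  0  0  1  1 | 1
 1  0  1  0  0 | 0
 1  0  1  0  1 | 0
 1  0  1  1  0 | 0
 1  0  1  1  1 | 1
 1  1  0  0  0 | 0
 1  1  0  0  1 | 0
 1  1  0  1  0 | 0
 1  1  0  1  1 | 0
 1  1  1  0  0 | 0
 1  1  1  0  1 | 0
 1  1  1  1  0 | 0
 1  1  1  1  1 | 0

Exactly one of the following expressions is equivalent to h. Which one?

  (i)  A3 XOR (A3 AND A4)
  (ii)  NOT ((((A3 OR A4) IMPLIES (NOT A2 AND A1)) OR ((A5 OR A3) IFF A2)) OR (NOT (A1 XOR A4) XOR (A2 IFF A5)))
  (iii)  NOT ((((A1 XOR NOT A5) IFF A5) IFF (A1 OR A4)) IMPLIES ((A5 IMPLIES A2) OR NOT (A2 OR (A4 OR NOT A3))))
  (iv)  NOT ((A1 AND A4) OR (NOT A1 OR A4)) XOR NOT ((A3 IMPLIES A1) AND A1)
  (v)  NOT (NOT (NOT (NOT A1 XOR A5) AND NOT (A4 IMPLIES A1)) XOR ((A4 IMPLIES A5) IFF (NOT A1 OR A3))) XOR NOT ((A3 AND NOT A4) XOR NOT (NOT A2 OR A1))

(i): at (0,0,0,0,1) it gives 0, but h = 1 — eliminated.
(ii): at (0,0,0,0,1) it gives 0, but h = 1 — eliminated.
(iv): at (0,0,0,0,0) it gives 1, but h = 0 — eliminated.
(v): at (0,0,0,0,1) it gives 0, but h = 1 — eliminated.
Only (iii) survives; checking it on all 32 rows confirms it matches h.

iii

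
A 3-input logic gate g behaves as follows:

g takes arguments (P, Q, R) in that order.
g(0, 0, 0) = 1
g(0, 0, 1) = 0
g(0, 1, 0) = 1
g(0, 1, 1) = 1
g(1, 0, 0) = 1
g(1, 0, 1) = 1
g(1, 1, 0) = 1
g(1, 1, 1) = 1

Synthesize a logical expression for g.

Only row (0,0,1) gives 0. So g is 1 everywhere except there — the complement of the minterm ¬P·¬Q·R.

g(P, Q, R) = ((P' · Q') · R)'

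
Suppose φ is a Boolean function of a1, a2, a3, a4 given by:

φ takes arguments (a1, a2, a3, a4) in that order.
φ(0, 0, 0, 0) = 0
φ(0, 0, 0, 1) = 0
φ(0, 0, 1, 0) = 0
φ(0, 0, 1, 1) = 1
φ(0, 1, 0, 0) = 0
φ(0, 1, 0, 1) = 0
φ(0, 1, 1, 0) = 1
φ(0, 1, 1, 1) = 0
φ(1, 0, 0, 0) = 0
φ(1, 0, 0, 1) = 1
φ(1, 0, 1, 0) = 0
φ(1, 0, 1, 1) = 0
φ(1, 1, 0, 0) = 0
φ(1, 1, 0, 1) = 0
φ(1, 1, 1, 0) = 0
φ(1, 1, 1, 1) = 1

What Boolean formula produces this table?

φ(a1, a2, a3, a4) = (((((¬a1 ∧ ¬a2) ∧ a3) ∧ a4) ∨ (((¬a1 ∧ a2) ∧ a3) ∧ ¬a4)) ∨ (((a1 ∧ ¬a2) ∧ ¬a3) ∧ a4)) ∨ (((a1 ∧ a2) ∧ a3) ∧ a4)

The 1-rows are (0,0,1,1), (0,1,1,0), (1,0,0,1), (1,1,1,1). Each contributes one minterm — ¬a1·¬a2·a3·a4; ¬a1·a2·a3·¬a4; a1·¬a2·¬a3·a4; a1·a2·a3·a4 — and their disjunction is a sum-of-products form of φ.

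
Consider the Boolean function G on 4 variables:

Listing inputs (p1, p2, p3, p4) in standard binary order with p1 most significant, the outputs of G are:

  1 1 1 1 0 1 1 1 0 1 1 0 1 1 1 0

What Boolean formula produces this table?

The 0-rows are (0,1,0,0), (1,0,0,0), (1,0,1,1), (1,1,1,1). Take each as a conjunction (¬p1·p2·¬p3·¬p4, p1·¬p2·¬p3·¬p4, p1·¬p2·p3·p4, p1·p2·p3·p4), form their disjunction, and complement — that gives a formula that is 1 everywhere G is.

G(p1, p2, p3, p4) = NOT ((((((NOT p1 AND p2) AND NOT p3) AND NOT p4) OR (((p1 AND NOT p2) AND NOT p3) AND NOT p4)) OR (((p1 AND NOT p2) AND p3) AND p4)) OR (((p1 AND p2) AND p3) AND p4))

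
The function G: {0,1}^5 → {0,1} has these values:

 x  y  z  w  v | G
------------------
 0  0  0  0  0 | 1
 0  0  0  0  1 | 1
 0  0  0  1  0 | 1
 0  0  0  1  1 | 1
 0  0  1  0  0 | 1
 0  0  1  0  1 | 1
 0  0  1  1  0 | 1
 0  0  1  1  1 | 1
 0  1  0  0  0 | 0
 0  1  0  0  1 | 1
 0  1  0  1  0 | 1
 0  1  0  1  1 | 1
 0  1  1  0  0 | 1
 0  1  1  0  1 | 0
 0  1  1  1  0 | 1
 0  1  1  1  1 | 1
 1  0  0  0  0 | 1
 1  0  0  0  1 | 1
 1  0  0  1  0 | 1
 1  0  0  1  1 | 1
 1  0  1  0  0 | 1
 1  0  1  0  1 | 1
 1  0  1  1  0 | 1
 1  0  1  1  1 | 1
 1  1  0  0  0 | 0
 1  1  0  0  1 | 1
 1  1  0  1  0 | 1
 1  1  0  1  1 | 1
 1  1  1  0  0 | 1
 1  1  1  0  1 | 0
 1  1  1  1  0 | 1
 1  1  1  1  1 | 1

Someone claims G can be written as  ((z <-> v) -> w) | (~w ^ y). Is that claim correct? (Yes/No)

Yes

Check the formula against G row by row:
  x=0, y=0, z=0, w=0, v=0: formula gives 1, G = 1 ✓
  x=0, y=0, z=0, w=0, v=1: formula gives 1, G = 1 ✓
  x=0, y=0, z=0, w=1, v=0: formula gives 1, G = 1 ✓
  x=0, y=0, z=0, w=1, v=1: formula gives 1, G = 1 ✓
  … (the remaining 28 rows also agree.)
Every row agrees, so the formula is equivalent.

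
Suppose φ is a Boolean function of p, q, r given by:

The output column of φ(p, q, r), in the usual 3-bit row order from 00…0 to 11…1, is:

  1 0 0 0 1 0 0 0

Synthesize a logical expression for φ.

φ(p, q, r) = ((~p & ~q) & ~r) | ((p & ~q) & ~r)

φ=1 on 2 inputs: (0,0,0), (1,0,0). Reading each as a conjunction of literals (¬p·¬q·¬r, p·¬q·¬r) and taking the OR gives the canonical DNF.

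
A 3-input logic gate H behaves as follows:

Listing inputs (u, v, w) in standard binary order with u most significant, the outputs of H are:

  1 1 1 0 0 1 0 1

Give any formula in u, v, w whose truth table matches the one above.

H(u, v, w) = not ((((not u and v) and w) or ((u and not v) and not w)) or ((u and v) and not w))

The 0-rows are (0,1,1), (1,0,0), (1,1,0). Take each as a conjunction (¬u·v·w, u·¬v·¬w, u·v·¬w), form their disjunction, and complement — that gives a formula that is 1 everywhere H is.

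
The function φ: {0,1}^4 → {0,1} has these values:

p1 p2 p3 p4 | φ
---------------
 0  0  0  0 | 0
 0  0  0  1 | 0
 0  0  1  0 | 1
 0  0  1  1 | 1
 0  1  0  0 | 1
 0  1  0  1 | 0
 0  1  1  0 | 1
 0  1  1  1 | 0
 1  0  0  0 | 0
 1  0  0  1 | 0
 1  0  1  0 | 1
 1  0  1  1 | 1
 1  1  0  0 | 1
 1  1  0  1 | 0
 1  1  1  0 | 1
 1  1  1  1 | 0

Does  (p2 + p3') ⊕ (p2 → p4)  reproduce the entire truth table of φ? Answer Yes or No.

Evaluate (p2 + p3') ⊕ (p2 → p4) on each row and compare to φ:
  p1=0, p2=0, p3=0, p4=0: formula gives 0, φ = 0 ✓
  p1=0, p2=0, p3=0, p4=1: formula gives 0, φ = 0 ✓
  p1=0, p2=0, p3=1, p4=0: formula gives 1, φ = 1 ✓
  p1=0, p2=0, p3=1, p4=1: formula gives 1, φ = 1 ✓
  … (the remaining 12 rows also agree.)
All 16 rows match — the expression computes φ exactly.

Yes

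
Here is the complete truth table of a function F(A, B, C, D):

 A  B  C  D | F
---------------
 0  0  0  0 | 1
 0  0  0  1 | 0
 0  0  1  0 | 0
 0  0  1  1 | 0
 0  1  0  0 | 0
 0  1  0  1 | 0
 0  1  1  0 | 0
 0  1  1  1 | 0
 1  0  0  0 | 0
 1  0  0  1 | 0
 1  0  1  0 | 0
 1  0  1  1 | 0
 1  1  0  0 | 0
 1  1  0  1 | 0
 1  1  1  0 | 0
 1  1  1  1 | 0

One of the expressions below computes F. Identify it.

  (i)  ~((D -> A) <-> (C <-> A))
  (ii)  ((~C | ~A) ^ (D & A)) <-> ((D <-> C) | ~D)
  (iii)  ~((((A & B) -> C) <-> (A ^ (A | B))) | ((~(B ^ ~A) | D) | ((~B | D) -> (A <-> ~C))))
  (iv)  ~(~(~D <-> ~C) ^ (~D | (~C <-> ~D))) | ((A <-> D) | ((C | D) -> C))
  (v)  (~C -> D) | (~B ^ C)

(i) disagrees with F on (0,0,0,0) (formula → 0, table → 1); rule it out.
(ii) disagrees with F on (0,0,1,0) (formula → 1, table → 0); rule it out.
(iv) disagrees with F on (0,0,1,0) (formula → 1, table → 0); rule it out.
(v) disagrees with F on (0,0,0,1) (formula → 1, table → 0); rule it out.
(iii) is the remaining candidate, and it agrees with F on all 16 inputs.

iii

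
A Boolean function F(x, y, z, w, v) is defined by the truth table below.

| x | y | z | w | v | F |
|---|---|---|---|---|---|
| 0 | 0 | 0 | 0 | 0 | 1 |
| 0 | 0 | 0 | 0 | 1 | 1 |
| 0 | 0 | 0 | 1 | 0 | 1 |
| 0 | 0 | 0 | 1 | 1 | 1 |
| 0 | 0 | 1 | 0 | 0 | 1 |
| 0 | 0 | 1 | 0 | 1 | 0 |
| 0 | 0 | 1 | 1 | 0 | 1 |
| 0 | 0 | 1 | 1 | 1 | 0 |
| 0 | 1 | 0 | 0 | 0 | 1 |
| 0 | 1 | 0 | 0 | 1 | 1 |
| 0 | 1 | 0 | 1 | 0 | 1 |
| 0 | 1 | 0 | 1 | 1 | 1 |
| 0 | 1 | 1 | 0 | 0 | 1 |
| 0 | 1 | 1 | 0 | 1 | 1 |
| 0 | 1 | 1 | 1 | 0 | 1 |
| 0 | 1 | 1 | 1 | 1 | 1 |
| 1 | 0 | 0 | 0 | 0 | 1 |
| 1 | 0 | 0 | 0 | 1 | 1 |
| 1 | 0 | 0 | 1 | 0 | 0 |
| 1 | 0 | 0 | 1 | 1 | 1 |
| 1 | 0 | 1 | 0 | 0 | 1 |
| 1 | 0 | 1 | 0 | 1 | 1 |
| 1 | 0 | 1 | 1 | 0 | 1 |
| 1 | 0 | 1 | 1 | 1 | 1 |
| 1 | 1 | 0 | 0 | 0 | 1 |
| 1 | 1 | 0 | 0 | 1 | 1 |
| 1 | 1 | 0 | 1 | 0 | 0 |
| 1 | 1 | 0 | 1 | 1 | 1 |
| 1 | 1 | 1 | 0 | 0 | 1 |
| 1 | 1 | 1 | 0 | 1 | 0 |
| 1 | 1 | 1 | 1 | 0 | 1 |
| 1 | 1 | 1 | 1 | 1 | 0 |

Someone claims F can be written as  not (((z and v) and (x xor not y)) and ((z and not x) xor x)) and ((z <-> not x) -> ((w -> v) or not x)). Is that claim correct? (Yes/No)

Check the formula against F row by row:
  x=0, y=0, z=0, w=0, v=0: formula gives 1, F = 1 ✓
  x=0, y=0, z=0, w=0, v=1: formula gives 1, F = 1 ✓
  x=0, y=0, z=0, w=1, v=0: formula gives 1, F = 1 ✓
  x=0, y=0, z=0, w=1, v=1: formula gives 1, F = 1 ✓
  … (the remaining 28 rows also agree.)
No disagreement on any input; they are logically equivalent.

Yes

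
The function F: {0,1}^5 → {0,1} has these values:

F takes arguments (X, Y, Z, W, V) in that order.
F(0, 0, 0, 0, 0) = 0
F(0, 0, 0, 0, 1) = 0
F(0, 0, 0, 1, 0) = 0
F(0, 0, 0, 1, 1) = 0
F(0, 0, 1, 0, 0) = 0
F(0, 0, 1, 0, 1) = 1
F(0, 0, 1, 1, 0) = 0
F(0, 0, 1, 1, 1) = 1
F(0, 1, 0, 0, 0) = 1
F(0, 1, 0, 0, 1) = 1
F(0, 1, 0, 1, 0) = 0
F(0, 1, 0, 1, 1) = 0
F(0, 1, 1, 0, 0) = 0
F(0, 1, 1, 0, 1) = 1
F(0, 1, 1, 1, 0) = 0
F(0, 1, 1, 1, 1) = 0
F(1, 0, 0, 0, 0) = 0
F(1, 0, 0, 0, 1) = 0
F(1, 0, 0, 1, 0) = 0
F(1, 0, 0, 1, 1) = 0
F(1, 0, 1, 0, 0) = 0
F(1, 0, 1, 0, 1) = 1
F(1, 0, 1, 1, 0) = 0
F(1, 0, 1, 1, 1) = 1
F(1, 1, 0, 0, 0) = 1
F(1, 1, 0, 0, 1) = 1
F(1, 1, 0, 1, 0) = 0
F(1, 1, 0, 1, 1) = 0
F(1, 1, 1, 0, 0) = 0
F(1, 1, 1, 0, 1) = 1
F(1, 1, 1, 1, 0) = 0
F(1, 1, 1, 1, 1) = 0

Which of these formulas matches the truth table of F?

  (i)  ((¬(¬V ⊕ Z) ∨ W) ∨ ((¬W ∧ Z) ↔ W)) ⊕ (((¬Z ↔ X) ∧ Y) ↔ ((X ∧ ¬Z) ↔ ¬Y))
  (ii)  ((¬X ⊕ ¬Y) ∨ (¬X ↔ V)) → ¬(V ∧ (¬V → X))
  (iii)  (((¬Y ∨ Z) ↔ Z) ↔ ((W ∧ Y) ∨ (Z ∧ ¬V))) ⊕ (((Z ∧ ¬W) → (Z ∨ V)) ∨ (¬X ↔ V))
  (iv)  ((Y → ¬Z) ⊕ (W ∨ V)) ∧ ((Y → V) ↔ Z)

iii

(i): at (0,0,1,1,1) it gives 0, but F = 1 — eliminated.
(ii): at (0,0,0,0,0) it gives 1, but F = 0 — eliminated.
(iv): at (0,0,1,0,0) it gives 1, but F = 0 — eliminated.
Only (iii) survives; checking it on all 32 rows confirms it matches F.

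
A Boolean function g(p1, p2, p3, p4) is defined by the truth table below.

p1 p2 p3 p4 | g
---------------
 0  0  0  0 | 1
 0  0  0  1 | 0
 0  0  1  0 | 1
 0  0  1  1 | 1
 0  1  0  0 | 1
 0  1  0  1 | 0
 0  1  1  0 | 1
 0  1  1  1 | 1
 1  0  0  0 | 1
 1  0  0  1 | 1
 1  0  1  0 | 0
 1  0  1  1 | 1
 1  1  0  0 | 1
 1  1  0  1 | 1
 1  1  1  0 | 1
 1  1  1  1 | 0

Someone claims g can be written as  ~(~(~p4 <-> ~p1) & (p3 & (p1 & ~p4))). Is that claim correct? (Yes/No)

No

Test each input against both g and the formula:
  p1=0, p2=0, p3=0, p4=0: formula gives 1, g = 1 ✓
  p1=0, p2=0, p3=0, p4=1: formula gives 1, but g = 0 ✗
A single disagreement suffices: at (0,0,0,1) they differ, so the formula does not compute g.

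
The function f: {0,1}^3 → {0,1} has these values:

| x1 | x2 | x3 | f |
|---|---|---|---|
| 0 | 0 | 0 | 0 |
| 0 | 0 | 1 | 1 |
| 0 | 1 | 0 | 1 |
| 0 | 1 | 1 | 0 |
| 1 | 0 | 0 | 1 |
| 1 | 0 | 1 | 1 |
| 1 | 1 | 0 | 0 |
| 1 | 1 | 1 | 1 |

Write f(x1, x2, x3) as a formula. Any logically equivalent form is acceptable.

f(x1, x2, x3) = not ((((not x1 and not x2) and not x3) or ((not x1 and x2) and x3)) or ((x1 and x2) and not x3))

There are just 3 zero rows: (0,0,0), (0,1,1), (1,1,0). Their minterms are ¬x1·¬x2·¬x3, ¬x1·x2·x3, x1·x2·¬x3; the OR of those covers precisely the 0-outputs, and negating it yields f.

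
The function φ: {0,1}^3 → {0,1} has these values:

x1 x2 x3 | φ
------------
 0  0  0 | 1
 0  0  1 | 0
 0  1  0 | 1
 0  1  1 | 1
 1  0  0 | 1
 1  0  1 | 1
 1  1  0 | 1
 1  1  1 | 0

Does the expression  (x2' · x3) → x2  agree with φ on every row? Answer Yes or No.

Check the formula against φ row by row:
  x1=0, x2=0, x3=0: formula gives 1, φ = 1 ✓
  x1=0, x2=0, x3=1: formula gives 0, φ = 0 ✓
  x1=0, x2=1, x3=0: formula gives 1, φ = 1 ✓
  x1=0, x2=1, x3=1: formula gives 1, φ = 1 ✓
  x1=1, x2=0, x3=0: formula gives 1, φ = 1 ✓
  x1=1, x2=0, x3=1: formula gives 0, but φ = 1 ✗
Since they disagree at (1,0,1), the expression is not a correct formula for φ.

No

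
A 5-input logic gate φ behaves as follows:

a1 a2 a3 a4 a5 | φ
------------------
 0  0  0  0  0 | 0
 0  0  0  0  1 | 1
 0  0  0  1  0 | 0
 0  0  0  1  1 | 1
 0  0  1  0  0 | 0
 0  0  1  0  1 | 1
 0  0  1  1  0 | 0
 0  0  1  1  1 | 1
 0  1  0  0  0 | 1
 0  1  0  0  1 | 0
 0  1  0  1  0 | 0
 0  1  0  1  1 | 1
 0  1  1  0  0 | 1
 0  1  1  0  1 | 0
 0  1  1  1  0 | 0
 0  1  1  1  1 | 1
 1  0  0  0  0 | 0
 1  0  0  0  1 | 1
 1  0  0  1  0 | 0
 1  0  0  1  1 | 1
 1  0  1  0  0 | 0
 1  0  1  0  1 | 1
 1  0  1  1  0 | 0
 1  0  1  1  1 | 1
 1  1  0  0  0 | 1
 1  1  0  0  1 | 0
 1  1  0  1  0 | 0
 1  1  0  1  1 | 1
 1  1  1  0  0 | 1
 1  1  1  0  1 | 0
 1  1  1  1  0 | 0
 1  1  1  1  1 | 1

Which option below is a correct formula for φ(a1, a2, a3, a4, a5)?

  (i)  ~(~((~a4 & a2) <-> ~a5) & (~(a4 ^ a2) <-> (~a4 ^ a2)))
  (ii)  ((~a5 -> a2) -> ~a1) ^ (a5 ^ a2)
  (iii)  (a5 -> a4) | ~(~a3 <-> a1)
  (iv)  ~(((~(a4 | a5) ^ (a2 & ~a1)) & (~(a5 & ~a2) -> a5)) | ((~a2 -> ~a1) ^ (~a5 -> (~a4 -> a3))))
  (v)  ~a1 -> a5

(ii) fails at (0,0,0,0,0): the formula yields 1, φ is 0.
(iii) fails at (0,0,0,0,0): the formula yields 1, φ is 0.
(iv) fails at (0,0,0,1,0): the formula yields 1, φ is 0.
(v) fails at (0,1,0,0,0): the formula yields 0, φ is 1.
(i) is the remaining candidate, and it agrees with φ on all 32 inputs.

i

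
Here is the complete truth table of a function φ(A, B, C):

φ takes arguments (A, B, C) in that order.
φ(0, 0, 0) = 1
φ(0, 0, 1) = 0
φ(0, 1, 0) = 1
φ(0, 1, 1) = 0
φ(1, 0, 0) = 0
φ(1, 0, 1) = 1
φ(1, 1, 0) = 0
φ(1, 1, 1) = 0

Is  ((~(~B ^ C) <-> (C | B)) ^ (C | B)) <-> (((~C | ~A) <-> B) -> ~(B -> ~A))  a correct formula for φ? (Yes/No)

No

Check the formula against φ row by row:
  A=0, B=0, C=0: formula gives 1, φ = 1 ✓
  A=0, B=0, C=1: formula gives 0, φ = 0 ✓
  A=0, B=1, C=0: formula gives 1, φ = 1 ✓
  A=0, B=1, C=1: formula gives 0, φ = 0 ✓
  A=1, B=0, C=0: formula gives 1, but φ = 0 ✗
Row (1,0,0) is a counterexample, so the formula is not equivalent to φ.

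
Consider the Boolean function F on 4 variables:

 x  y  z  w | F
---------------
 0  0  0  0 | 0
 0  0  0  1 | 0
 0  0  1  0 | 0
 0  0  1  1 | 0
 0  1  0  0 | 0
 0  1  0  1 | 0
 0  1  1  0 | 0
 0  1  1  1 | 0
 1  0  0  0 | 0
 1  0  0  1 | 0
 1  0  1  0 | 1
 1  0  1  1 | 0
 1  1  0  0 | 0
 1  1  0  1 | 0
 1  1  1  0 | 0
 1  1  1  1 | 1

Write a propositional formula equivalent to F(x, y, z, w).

The 1-rows are (1,0,1,0), (1,1,1,1). Each contributes one minterm — x·¬y·z·¬w; x·y·z·w — and their disjunction is a sum-of-products form of F.

F(x, y, z, w) = (((x & ~y) & z) & ~w) | (((x & y) & z) & w)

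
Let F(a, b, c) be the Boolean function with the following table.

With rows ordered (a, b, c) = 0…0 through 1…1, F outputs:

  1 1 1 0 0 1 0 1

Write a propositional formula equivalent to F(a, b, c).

The 0-rows are (0,1,1), (1,0,0), (1,1,0). Take each as a conjunction (¬a·b·c, a·¬b·¬c, a·b·¬c), form their disjunction, and complement — that gives a formula that is 1 everywhere F is.

F(a, b, c) = ~((((~a & b) & c) | ((a & ~b) & ~c)) | ((a & b) & ~c))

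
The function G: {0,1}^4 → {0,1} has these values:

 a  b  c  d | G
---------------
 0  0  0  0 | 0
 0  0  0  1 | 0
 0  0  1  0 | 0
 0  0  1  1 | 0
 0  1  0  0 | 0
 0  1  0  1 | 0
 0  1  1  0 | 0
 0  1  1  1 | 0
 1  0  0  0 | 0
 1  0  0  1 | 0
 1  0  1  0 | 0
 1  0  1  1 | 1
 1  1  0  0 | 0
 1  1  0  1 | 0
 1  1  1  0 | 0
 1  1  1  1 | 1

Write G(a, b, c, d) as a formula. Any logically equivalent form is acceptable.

G(a, b, c, d) = (((a · b') · c) · d) + (((a · b) · c) · d)

Collect the rows where G=1 — (1,0,1,1), (1,1,1,1) — and write one minterm per row: a·¬b·c·d, a·b·c·d. Their union (logical OR) reproduces the table exactly.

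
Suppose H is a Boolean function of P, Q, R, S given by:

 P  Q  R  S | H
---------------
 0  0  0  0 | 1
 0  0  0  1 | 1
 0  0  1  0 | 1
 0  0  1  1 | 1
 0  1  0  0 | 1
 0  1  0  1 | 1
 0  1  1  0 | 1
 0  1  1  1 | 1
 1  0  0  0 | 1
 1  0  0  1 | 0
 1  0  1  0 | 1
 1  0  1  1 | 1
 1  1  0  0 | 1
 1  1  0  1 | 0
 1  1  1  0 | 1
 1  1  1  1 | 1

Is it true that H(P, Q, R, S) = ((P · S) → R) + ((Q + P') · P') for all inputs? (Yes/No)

Check the formula against H row by row:
  P=0, Q=0, R=0, S=0: formula gives 1, H = 1 ✓
  P=0, Q=0, R=0, S=1: formula gives 1, H = 1 ✓
  P=0, Q=0, R=1, S=0: formula gives 1, H = 1 ✓
  P=0, Q=0, R=1, S=1: formula gives 1, H = 1 ✓
  … (the remaining 12 rows also agree.)
All 16 rows match — the expression computes H exactly.

Yes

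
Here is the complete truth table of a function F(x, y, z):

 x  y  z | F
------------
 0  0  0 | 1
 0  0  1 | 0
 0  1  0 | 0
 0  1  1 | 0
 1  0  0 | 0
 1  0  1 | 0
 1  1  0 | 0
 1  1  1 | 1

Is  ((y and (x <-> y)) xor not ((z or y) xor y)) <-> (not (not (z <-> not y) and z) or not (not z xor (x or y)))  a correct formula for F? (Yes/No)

Check the formula against F row by row:
  x=0, y=0, z=0: formula gives 1, F = 1 ✓
  x=0, y=0, z=1: formula gives 0, F = 0 ✓
  x=0, y=1, z=0: formula gives 1, but F = 0 ✗
Row (0,1,0) is a counterexample, so the formula is not equivalent to F.

No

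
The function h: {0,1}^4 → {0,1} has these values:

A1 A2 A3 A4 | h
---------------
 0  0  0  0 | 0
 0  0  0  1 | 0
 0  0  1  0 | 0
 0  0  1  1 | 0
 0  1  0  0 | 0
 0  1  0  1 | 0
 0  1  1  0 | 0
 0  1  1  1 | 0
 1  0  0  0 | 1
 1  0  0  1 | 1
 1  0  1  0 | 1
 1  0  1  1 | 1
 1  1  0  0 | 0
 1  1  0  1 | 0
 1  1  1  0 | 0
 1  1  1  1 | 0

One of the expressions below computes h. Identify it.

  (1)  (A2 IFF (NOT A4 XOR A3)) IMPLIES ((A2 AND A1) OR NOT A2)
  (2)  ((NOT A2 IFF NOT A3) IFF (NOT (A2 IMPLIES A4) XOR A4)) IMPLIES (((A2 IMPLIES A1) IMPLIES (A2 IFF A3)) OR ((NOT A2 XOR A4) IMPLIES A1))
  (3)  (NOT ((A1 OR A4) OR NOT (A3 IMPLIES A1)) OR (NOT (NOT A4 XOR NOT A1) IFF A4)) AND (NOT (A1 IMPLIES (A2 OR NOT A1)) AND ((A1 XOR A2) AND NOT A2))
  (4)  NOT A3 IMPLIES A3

(1): at (0,0,0,0) it gives 1, but h = 0 — eliminated.
(2): at (0,0,0,0) it gives 1, but h = 0 — eliminated.
(4): at (0,0,1,0) it gives 1, but h = 0 — eliminated.
Only (3) survives; checking it on all 16 rows confirms it matches h.

3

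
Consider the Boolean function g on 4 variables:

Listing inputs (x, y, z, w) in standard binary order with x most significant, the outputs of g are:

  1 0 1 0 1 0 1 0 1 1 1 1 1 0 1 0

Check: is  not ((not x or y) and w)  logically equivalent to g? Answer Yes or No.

Evaluate not ((not x or y) and w) on each row and compare to g:
  x=0, y=0, z=0, w=0: formula gives 1, g = 1 ✓
  x=0, y=0, z=0, w=1: formula gives 0, g = 0 ✓
  x=0, y=0, z=1, w=0: formula gives 1, g = 1 ✓
  x=0, y=0, z=1, w=1: formula gives 0, g = 0 ✓
  …and likewise for the remaining 12 rows.
All 16 rows match — the expression computes g exactly.

Yes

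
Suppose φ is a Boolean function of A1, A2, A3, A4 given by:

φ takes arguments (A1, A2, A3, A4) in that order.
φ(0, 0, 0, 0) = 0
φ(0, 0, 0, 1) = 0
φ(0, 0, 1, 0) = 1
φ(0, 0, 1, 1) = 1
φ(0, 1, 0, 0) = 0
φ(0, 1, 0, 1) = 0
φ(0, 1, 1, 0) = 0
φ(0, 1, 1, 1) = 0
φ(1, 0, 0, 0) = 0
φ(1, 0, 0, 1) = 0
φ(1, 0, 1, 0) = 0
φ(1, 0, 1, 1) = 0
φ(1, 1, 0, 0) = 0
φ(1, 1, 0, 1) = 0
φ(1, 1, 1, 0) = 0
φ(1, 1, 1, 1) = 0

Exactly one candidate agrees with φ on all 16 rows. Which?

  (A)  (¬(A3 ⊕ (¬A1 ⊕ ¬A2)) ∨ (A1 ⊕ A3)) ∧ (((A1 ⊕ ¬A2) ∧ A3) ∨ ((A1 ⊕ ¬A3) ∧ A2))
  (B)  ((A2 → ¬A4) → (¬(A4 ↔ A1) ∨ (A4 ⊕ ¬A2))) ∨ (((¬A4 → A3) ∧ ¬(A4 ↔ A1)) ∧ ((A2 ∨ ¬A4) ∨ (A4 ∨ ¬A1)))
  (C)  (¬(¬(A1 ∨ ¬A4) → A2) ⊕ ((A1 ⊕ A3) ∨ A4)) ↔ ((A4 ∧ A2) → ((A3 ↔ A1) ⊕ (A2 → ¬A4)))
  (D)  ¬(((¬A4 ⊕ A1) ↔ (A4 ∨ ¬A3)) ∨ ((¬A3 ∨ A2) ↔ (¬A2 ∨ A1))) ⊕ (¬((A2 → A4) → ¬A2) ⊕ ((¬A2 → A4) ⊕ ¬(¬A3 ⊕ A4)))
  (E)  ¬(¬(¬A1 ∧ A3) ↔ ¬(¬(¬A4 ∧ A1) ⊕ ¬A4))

(B) fails at (0,0,0,0): the formula yields 1, φ is 0.
(C) fails at (0,0,1,1): the formula yields 0, φ is 1.
(D) fails at (0,0,1,0): the formula yields 0, φ is 1.
(E) fails at (0,0,0,1): the formula yields 1, φ is 0.
(A) is the remaining candidate, and it agrees with φ on all 16 inputs.

A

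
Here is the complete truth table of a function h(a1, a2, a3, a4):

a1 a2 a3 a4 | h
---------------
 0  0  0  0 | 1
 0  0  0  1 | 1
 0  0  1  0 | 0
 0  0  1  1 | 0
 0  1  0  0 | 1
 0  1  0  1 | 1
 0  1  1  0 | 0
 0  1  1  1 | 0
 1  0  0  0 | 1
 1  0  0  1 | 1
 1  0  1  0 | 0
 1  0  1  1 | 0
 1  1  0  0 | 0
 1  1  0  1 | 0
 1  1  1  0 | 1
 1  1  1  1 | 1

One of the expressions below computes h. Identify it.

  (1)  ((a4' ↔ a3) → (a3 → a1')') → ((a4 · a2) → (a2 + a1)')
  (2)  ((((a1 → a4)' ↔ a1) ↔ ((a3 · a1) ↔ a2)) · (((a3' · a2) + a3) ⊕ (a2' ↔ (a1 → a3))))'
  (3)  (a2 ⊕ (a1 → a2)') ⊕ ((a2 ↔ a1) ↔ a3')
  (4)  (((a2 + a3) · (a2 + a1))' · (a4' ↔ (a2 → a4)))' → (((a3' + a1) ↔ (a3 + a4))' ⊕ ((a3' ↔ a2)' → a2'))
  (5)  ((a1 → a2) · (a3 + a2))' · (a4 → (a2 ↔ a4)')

3

(1) fails at (0,0,1,0): the formula yields 1, h is 0.
(2) fails at (0,0,0,0): the formula yields 0, h is 1.
(4) fails at (0,0,1,0): the formula yields 1, h is 0.
(5) fails at (0,1,0,0): the formula yields 0, h is 1.
(3) is the remaining candidate, and it agrees with h on all 16 inputs.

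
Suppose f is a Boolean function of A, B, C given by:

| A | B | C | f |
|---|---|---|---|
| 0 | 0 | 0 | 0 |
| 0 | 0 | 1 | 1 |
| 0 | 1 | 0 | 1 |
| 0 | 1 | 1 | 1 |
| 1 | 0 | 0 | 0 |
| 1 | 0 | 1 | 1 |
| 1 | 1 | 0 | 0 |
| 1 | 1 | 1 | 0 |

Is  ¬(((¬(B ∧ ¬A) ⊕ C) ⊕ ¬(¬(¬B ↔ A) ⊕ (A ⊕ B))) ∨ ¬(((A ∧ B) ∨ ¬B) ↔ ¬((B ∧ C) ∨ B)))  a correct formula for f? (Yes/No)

No

Check the formula against f row by row:
  A=0, B=0, C=0: formula gives 0, f = 0 ✓
  A=0, B=0, C=1: formula gives 1, f = 1 ✓
  A=0, B=1, C=0: formula gives 1, f = 1 ✓
  A=0, B=1, C=1: formula gives 0, but f = 1 ✗
Since they disagree at (0,1,1), the expression is not a correct formula for f.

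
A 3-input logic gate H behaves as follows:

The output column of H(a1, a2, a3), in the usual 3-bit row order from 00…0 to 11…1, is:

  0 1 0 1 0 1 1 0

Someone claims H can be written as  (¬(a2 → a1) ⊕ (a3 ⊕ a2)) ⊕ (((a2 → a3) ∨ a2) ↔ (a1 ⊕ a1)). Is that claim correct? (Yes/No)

Yes

Evaluate (¬(a2 → a1) ⊕ (a3 ⊕ a2)) ⊕ (((a2 → a3) ∨ a2) ↔ (a1 ⊕ a1)) on each row and compare to H:
  a1=0, a2=0, a3=0: formula gives 0, H = 0 ✓
  a1=0, a2=0, a3=1: formula gives 1, H = 1 ✓
  a1=0, a2=1, a3=0: formula gives 0, H = 0 ✓
  a1=0, a2=1, a3=1: formula gives 1, H = 1 ✓
  a1=1, a2=0, a3=0: formula gives 0, H = 0 ✓
  …and likewise for the remaining 3 rows.
All 8 rows match — the expression computes H exactly.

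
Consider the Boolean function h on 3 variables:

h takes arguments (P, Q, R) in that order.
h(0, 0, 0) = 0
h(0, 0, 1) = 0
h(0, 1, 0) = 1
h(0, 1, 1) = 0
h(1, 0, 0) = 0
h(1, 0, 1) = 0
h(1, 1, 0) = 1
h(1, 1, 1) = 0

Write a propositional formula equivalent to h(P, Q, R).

h(P, Q, R) = ((P' · Q) · R') + ((P · Q) · R')

h=1 on 2 inputs: (0,1,0), (1,1,0). Reading each as a conjunction of literals (¬P·Q·¬R, P·Q·¬R) and taking the OR gives the canonical DNF.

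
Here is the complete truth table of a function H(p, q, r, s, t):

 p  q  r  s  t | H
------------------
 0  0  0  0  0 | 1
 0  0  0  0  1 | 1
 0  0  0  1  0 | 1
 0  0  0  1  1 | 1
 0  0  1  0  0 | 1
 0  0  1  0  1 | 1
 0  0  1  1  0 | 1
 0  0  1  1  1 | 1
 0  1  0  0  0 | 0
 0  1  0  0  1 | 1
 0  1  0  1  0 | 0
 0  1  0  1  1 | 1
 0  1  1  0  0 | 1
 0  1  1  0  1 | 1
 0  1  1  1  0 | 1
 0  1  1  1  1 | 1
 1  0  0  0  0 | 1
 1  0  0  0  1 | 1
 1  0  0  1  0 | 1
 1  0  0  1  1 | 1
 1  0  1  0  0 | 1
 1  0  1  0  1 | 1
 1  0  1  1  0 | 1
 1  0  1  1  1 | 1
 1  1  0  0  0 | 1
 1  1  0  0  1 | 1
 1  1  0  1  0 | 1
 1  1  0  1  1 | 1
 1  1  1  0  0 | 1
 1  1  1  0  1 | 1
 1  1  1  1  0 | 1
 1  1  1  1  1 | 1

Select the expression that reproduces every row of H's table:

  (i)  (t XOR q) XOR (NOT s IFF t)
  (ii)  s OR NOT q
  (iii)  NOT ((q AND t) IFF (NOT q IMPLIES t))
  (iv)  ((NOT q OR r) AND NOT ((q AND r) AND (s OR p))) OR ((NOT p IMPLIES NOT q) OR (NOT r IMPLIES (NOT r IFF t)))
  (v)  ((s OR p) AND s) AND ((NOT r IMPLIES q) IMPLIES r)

iv

(i): at (0,0,0,0,0) it gives 0, but H = 1 — eliminated.
(ii): at (0,1,0,0,1) it gives 0, but H = 1 — eliminated.
(iii): at (0,0,0,0,0) it gives 0, but H = 1 — eliminated.
(v): at (0,0,0,0,0) it gives 0, but H = 1 — eliminated.
(iv) is the remaining candidate, and it agrees with H on all 32 inputs.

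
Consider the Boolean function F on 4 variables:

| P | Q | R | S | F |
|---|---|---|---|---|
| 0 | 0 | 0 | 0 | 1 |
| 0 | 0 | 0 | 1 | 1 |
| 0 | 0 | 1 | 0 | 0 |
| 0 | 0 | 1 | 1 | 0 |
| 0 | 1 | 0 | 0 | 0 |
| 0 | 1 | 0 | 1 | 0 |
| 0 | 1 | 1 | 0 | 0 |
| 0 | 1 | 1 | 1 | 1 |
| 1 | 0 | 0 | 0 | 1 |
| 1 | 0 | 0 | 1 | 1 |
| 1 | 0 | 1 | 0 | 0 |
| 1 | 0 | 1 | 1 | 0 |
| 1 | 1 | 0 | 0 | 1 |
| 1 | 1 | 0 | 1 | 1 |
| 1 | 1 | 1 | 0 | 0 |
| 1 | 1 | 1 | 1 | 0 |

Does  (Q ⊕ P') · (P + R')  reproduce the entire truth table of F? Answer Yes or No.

Check the formula against F row by row:
  P=0, Q=0, R=0, S=0: formula gives 1, F = 1 ✓
  P=0, Q=0, R=0, S=1: formula gives 1, F = 1 ✓
  P=0, Q=0, R=1, S=0: formula gives 0, F = 0 ✓
  P=0, Q=0, R=1, S=1: formula gives 0, F = 0 ✓
  …
  P=0, Q=1, R=1, S=1: formula gives 0, but F = 1 ✗
Since they disagree at (0,1,1,1), the expression is not a correct formula for F.

No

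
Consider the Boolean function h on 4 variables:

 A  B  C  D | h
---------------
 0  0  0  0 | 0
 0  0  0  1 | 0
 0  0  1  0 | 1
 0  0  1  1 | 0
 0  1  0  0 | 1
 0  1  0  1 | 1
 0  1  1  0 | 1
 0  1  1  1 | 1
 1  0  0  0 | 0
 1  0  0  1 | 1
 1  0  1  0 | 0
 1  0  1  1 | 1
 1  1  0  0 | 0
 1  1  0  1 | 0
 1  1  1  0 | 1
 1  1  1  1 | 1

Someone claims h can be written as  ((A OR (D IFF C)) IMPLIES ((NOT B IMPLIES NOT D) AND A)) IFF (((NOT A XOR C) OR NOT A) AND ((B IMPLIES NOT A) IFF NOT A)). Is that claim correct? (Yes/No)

No

Evaluate ((A OR (D IFF C)) IMPLIES ((NOT B IMPLIES NOT D) AND A)) IFF (((NOT A XOR C) OR NOT A) AND ((B IMPLIES NOT A) IFF NOT A)) on each row and compare to h:
  A=0, B=0, C=0, D=0: formula gives 0, h = 0 ✓
  A=0, B=0, C=0, D=1: formula gives 1, but h = 0 ✗
A single disagreement suffices: at (0,0,0,1) they differ, so the formula does not compute h.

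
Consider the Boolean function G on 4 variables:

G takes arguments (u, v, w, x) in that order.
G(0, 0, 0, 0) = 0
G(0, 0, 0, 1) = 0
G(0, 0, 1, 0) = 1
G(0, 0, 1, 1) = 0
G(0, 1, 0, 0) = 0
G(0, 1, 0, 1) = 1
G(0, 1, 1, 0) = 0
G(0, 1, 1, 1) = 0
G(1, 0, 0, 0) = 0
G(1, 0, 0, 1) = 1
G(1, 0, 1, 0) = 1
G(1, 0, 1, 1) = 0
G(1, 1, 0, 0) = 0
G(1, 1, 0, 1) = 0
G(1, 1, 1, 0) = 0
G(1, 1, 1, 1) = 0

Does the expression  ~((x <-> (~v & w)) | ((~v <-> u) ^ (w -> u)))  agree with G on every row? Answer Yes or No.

Test each input against both G and the formula:
  u=0, v=0, w=0, x=0: formula gives 0, G = 0 ✓
  u=0, v=0, w=0, x=1: formula gives 0, G = 0 ✓
  u=0, v=0, w=1, x=0: formula gives 1, G = 1 ✓
  u=0, v=0, w=1, x=1: formula gives 0, G = 0 ✓
  …and likewise for the remaining 12 rows.
Every row agrees, so the formula is equivalent.

Yes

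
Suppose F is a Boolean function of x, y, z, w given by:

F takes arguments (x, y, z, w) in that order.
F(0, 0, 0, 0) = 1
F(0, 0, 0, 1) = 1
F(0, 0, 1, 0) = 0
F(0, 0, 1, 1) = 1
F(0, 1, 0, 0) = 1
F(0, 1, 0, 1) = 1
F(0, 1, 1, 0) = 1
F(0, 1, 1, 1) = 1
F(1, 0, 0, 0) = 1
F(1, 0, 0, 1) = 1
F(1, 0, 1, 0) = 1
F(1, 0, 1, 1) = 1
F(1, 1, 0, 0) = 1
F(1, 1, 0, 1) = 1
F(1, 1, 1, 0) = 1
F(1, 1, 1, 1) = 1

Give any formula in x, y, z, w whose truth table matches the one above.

F(x, y, z, w) = ~(((~x & ~y) & z) & ~w)

F is 0 on exactly one input, (0,0,1,0), whose minterm is ¬x·¬y·z·¬w. So F is the negation of that single conjunction.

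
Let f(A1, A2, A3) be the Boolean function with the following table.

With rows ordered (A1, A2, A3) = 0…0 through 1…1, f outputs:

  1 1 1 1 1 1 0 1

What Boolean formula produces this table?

f(A1, A2, A3) = not ((A1 and A2) and not A3)

f is 0 on exactly one input, (1,1,0), whose minterm is A1·A2·¬A3. So f is the negation of that single conjunction.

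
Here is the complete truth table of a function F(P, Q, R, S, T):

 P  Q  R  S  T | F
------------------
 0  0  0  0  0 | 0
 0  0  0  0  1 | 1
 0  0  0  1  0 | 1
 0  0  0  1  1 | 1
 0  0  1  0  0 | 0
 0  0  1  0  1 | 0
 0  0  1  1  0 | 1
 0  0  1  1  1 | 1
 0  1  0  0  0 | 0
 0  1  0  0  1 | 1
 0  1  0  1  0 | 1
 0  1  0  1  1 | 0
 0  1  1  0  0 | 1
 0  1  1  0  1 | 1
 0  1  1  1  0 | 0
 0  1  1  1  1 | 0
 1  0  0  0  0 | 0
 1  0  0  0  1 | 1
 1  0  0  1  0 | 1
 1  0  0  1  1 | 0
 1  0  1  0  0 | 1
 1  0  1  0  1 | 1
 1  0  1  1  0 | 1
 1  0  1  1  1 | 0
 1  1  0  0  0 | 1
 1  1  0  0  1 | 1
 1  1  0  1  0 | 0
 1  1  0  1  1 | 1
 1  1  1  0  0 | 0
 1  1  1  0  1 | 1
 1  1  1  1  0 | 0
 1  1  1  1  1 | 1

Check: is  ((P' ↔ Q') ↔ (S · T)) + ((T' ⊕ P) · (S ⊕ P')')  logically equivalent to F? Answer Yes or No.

Test each input against both F and the formula:
  P=0, Q=0, R=0, S=0, T=0: formula gives 0, F = 0 ✓
  P=0, Q=0, R=0, S=0, T=1: formula gives 0, but F = 1 ✗
A single disagreement suffices: at (0,0,0,0,1) they differ, so the formula does not compute F.

No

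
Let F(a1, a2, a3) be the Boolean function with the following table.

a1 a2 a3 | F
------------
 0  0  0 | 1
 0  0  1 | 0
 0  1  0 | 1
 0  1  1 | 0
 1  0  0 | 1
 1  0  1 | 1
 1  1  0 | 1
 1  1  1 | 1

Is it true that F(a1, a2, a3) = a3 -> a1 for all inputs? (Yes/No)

Check the formula against F row by row:
  a1=0, a2=0, a3=0: formula gives 1, F = 1 ✓
  a1=0, a2=0, a3=1: formula gives 0, F = 0 ✓
  a1=0, a2=1, a3=0: formula gives 1, F = 1 ✓
  a1=0, a2=1, a3=1: formula gives 0, F = 0 ✓
  a1=1, a2=0, a3=0: formula gives 1, F = 1 ✓
  …and likewise for the remaining 3 rows.
Every row agrees, so the formula is equivalent.

Yes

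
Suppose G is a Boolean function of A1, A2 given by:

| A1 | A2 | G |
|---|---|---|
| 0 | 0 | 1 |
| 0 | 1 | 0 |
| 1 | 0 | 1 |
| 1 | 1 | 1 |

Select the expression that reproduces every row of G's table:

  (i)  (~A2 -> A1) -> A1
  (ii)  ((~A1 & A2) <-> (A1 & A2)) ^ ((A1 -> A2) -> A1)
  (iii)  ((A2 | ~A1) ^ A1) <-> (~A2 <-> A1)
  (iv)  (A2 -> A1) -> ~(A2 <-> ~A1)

(ii) disagrees with G on (1,0) (formula → 0, table → 1); rule it out.
(iii) disagrees with G on (0,0) (formula → 0, table → 1); rule it out.
(iv) disagrees with G on (0,1) (formula → 1, table → 0); rule it out.
That leaves (i). Evaluating it on every row reproduces the table of G exactly.

i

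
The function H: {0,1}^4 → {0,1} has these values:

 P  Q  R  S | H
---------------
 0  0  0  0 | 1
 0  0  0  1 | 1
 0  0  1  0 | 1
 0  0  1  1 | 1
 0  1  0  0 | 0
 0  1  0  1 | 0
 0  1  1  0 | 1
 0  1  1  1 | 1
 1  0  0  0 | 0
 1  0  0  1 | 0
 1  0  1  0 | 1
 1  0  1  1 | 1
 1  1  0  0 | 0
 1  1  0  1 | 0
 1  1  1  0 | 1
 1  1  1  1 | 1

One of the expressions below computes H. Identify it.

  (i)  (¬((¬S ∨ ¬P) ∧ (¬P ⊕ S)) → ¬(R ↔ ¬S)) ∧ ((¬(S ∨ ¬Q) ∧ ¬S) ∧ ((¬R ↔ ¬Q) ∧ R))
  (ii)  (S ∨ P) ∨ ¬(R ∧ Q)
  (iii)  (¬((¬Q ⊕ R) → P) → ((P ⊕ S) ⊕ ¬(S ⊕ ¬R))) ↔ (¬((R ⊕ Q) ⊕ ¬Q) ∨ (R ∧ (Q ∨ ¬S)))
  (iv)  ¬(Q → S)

(i) fails at (0,0,0,0): the formula yields 0, H is 1.
(ii) fails at (0,1,0,0): the formula yields 1, H is 0.
(iv) fails at (0,0,0,0): the formula yields 0, H is 1.
(iii) is the remaining candidate, and it agrees with H on all 16 inputs.

iii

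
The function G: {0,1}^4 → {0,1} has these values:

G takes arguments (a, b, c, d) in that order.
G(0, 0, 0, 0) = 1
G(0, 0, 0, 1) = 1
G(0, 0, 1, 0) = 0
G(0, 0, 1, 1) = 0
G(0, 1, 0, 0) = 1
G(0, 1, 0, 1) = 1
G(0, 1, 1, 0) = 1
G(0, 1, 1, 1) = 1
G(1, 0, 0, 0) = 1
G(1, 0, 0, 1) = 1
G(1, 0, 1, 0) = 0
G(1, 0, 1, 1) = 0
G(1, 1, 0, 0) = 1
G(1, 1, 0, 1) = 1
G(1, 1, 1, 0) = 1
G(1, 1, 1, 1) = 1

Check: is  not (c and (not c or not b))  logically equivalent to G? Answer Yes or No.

Test each input against both G and the formula:
  a=0, b=0, c=0, d=0: formula gives 1, G = 1 ✓
  a=0, b=0, c=0, d=1: formula gives 1, G = 1 ✓
  a=0, b=0, c=1, d=0: formula gives 0, G = 0 ✓
  a=0, b=0, c=1, d=1: formula gives 0, G = 0 ✓
  …and likewise for the remaining 12 rows.
All 16 rows match — the expression computes G exactly.

Yes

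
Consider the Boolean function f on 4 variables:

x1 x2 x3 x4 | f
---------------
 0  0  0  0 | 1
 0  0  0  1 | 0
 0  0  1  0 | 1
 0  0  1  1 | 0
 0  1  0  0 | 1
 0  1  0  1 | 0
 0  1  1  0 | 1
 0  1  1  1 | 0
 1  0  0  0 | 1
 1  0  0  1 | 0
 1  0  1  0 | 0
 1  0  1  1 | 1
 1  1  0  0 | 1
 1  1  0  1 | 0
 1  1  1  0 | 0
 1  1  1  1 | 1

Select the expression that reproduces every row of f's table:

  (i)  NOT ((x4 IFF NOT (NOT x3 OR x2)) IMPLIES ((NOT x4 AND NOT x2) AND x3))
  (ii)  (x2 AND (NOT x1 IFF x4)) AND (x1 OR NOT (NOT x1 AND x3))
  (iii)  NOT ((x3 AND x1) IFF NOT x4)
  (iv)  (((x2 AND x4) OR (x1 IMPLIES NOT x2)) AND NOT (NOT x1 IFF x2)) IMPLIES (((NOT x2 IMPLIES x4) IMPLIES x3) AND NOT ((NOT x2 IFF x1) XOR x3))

iii

(i) disagrees with f on (0,0,1,0) (formula → 0, table → 1); rule it out.
(ii) disagrees with f on (0,0,0,0) (formula → 0, table → 1); rule it out.
(iv) disagrees with f on (0,0,1,0) (formula → 0, table → 1); rule it out.
(iii) is the remaining candidate, and it agrees with f on all 16 inputs.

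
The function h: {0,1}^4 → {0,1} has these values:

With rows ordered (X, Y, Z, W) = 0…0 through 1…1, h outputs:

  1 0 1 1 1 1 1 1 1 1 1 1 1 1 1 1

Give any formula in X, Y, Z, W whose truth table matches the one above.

Only row (0,0,0,1) gives 0. So h is 1 everywhere except there — the complement of the minterm ¬X·¬Y·¬Z·W.

h(X, Y, Z, W) = ¬(((¬X ∧ ¬Y) ∧ ¬Z) ∧ W)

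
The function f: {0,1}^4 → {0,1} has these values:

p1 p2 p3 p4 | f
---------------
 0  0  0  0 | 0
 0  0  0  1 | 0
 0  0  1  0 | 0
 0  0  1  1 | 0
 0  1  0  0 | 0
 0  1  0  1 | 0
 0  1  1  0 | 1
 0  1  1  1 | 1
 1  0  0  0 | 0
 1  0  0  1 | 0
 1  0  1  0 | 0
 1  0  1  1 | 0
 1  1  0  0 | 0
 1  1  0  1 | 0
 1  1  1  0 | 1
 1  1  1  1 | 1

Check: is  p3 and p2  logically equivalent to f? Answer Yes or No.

Evaluate p3 and p2 on each row and compare to f:
  p1=0, p2=0, p3=0, p4=0: formula gives 0, f = 0 ✓
  p1=0, p2=0, p3=0, p4=1: formula gives 0, f = 0 ✓
  p1=0, p2=0, p3=1, p4=0: formula gives 0, f = 0 ✓
  p1=0, p2=0, p3=1, p4=1: formula gives 0, f = 0 ✓
  … (the remaining 12 rows also agree.)
All 16 rows match — the expression computes f exactly.

Yes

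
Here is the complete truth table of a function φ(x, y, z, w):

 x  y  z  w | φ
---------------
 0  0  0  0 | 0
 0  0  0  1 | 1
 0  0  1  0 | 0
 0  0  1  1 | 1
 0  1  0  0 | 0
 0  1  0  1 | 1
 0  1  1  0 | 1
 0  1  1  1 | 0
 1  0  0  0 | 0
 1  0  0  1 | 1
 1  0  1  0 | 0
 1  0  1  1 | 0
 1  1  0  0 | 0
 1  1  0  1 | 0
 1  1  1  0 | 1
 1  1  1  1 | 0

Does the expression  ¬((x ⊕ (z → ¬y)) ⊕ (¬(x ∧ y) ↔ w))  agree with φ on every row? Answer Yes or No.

No

Evaluate ¬((x ⊕ (z → ¬y)) ⊕ (¬(x ∧ y) ↔ w)) on each row and compare to φ:
  x=0, y=0, z=0, w=0: formula gives 0, φ = 0 ✓
  x=0, y=0, z=0, w=1: formula gives 1, φ = 1 ✓
  x=0, y=0, z=1, w=0: formula gives 0, φ = 0 ✓
  x=0, y=0, z=1, w=1: formula gives 1, φ = 1 ✓
  …
  x=1, y=0, z=0, w=0: formula gives 1, but φ = 0 ✗
A single disagreement suffices: at (1,0,0,0) they differ, so the formula does not compute φ.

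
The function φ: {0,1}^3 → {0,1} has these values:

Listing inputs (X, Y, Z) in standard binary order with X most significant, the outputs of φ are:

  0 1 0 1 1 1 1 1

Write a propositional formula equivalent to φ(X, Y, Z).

The 0-rows are (0,0,0), (0,1,0). Take each as a conjunction (¬X·¬Y·¬Z, ¬X·Y·¬Z), form their disjunction, and complement — that gives a formula that is 1 everywhere φ is.

φ(X, Y, Z) = (((X' · Y') · Z') + ((X' · Y) · Z'))'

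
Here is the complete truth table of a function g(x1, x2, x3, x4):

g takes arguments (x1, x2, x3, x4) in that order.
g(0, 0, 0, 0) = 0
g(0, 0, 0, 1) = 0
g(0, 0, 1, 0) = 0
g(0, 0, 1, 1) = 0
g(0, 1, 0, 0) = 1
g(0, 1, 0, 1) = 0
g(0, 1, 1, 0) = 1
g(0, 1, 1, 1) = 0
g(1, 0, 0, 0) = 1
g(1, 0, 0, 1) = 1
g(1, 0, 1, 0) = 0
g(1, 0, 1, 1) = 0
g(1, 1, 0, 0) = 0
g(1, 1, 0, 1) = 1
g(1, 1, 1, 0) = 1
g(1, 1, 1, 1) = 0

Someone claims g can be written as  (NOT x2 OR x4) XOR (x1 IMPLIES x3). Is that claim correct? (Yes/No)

Test each input against both g and the formula:
  x1=0, x2=0, x3=0, x4=0: formula gives 0, g = 0 ✓
  x1=0, x2=0, x3=0, x4=1: formula gives 0, g = 0 ✓
  x1=0, x2=0, x3=1, x4=0: formula gives 0, g = 0 ✓
  x1=0, x2=0, x3=1, x4=1: formula gives 0, g = 0 ✓
  … (the remaining 12 rows also agree.)
No disagreement on any input; they are logically equivalent.

Yes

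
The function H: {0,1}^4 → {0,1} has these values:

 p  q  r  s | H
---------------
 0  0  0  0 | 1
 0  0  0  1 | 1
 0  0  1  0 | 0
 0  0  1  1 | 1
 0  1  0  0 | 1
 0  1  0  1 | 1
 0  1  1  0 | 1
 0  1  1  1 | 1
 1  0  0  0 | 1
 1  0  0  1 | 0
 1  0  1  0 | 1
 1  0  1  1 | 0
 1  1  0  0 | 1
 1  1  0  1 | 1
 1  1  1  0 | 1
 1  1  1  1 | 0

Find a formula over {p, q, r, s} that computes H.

There are just 4 zero rows: (0,0,1,0), (1,0,0,1), (1,0,1,1), (1,1,1,1). Their minterms are ¬p·¬q·r·¬s, p·¬q·¬r·s, p·¬q·r·s, p·q·r·s; the OR of those covers precisely the 0-outputs, and negating it yields H.

H(p, q, r, s) = ((((((p' · q') · r) · s') + (((p · q') · r') · s)) + (((p · q') · r) · s)) + (((p · q) · r) · s))'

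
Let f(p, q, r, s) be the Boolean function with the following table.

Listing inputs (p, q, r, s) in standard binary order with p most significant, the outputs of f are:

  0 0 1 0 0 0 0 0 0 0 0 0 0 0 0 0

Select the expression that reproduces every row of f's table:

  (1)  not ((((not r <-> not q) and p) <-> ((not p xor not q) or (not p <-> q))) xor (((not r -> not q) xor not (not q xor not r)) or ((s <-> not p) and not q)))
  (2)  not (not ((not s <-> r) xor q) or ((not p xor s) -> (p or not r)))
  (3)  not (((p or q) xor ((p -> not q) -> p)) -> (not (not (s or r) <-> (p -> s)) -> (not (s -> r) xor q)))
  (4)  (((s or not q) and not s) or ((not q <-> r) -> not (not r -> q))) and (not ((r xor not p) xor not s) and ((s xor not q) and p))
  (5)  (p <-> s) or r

(1): at (0,0,0,1) it gives 1, but f = 0 — eliminated.
(3): at (0,0,1,0) it gives 0, but f = 1 — eliminated.
(4): at (0,0,1,0) it gives 0, but f = 1 — eliminated.
(5): at (0,0,0,0) it gives 1, but f = 0 — eliminated.
That leaves (2). Evaluating it on every row reproduces the table of f exactly.

2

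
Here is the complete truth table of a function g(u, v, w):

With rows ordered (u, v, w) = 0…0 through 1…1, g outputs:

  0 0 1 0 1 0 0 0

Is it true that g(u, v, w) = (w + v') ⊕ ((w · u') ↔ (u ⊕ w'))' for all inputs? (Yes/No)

Check the formula against g row by row:
  u=0, v=0, w=0: formula gives 0, g = 0 ✓
  u=0, v=0, w=1: formula gives 0, g = 0 ✓
  u=0, v=1, w=0: formula gives 1, g = 1 ✓
  u=0, v=1, w=1: formula gives 0, g = 0 ✓
  u=1, v=0, w=0: formula gives 1, g = 1 ✓
  … (the remaining 3 rows also agree.)
Every row agrees, so the formula is equivalent.

Yes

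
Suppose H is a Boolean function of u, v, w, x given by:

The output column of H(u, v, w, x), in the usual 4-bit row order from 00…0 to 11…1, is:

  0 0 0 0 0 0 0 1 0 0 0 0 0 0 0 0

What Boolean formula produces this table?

H(u, v, w, x) = ((~u & v) & w) & x

Only row (0,1,1,1) gives 1. That row's minterm ¬u·v·w·x is H directly.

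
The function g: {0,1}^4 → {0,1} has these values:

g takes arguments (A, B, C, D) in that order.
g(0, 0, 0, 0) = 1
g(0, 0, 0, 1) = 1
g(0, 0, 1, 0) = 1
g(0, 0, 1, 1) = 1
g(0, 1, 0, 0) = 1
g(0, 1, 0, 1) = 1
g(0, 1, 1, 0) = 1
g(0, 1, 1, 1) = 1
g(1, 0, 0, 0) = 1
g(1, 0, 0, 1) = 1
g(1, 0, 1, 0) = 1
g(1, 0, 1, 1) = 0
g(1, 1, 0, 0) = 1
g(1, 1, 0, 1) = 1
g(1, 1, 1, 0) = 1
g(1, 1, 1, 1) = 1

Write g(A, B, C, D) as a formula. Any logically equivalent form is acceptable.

g(A, B, C, D) = ¬(((A ∧ ¬B) ∧ C) ∧ D)

Only row (1,0,1,1) gives 0. So g is 1 everywhere except there — the complement of the minterm A·¬B·C·D.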